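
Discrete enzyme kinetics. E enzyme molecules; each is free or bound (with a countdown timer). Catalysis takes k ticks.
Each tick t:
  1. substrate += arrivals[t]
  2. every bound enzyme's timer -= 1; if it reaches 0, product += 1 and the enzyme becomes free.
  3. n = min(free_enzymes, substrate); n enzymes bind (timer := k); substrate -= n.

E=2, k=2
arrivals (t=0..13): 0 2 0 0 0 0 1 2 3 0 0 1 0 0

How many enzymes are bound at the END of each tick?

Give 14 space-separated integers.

Answer: 0 2 2 0 0 0 1 2 2 2 2 2 2 1

Derivation:
t=0: arr=0 -> substrate=0 bound=0 product=0
t=1: arr=2 -> substrate=0 bound=2 product=0
t=2: arr=0 -> substrate=0 bound=2 product=0
t=3: arr=0 -> substrate=0 bound=0 product=2
t=4: arr=0 -> substrate=0 bound=0 product=2
t=5: arr=0 -> substrate=0 bound=0 product=2
t=6: arr=1 -> substrate=0 bound=1 product=2
t=7: arr=2 -> substrate=1 bound=2 product=2
t=8: arr=3 -> substrate=3 bound=2 product=3
t=9: arr=0 -> substrate=2 bound=2 product=4
t=10: arr=0 -> substrate=1 bound=2 product=5
t=11: arr=1 -> substrate=1 bound=2 product=6
t=12: arr=0 -> substrate=0 bound=2 product=7
t=13: arr=0 -> substrate=0 bound=1 product=8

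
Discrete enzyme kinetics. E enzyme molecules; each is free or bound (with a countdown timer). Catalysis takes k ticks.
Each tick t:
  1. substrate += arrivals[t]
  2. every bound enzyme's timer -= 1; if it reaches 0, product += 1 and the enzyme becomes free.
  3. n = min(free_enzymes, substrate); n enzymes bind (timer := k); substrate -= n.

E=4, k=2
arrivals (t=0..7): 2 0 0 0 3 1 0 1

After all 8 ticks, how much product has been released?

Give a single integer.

t=0: arr=2 -> substrate=0 bound=2 product=0
t=1: arr=0 -> substrate=0 bound=2 product=0
t=2: arr=0 -> substrate=0 bound=0 product=2
t=3: arr=0 -> substrate=0 bound=0 product=2
t=4: arr=3 -> substrate=0 bound=3 product=2
t=5: arr=1 -> substrate=0 bound=4 product=2
t=6: arr=0 -> substrate=0 bound=1 product=5
t=7: arr=1 -> substrate=0 bound=1 product=6

Answer: 6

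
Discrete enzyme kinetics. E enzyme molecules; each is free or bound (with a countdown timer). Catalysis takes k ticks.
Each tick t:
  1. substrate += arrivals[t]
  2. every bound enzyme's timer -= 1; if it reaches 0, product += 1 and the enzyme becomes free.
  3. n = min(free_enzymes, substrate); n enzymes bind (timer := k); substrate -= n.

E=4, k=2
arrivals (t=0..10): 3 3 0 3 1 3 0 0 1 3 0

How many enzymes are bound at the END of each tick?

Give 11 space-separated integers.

Answer: 3 4 3 4 4 4 3 1 1 4 3

Derivation:
t=0: arr=3 -> substrate=0 bound=3 product=0
t=1: arr=3 -> substrate=2 bound=4 product=0
t=2: arr=0 -> substrate=0 bound=3 product=3
t=3: arr=3 -> substrate=1 bound=4 product=4
t=4: arr=1 -> substrate=0 bound=4 product=6
t=5: arr=3 -> substrate=1 bound=4 product=8
t=6: arr=0 -> substrate=0 bound=3 product=10
t=7: arr=0 -> substrate=0 bound=1 product=12
t=8: arr=1 -> substrate=0 bound=1 product=13
t=9: arr=3 -> substrate=0 bound=4 product=13
t=10: arr=0 -> substrate=0 bound=3 product=14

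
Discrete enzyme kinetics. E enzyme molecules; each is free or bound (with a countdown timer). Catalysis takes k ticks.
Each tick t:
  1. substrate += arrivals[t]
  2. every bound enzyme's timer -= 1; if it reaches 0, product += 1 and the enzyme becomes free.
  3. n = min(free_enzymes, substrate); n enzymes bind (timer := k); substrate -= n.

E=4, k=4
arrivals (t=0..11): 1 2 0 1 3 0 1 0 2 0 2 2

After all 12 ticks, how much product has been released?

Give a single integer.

Answer: 8

Derivation:
t=0: arr=1 -> substrate=0 bound=1 product=0
t=1: arr=2 -> substrate=0 bound=3 product=0
t=2: arr=0 -> substrate=0 bound=3 product=0
t=3: arr=1 -> substrate=0 bound=4 product=0
t=4: arr=3 -> substrate=2 bound=4 product=1
t=5: arr=0 -> substrate=0 bound=4 product=3
t=6: arr=1 -> substrate=1 bound=4 product=3
t=7: arr=0 -> substrate=0 bound=4 product=4
t=8: arr=2 -> substrate=1 bound=4 product=5
t=9: arr=0 -> substrate=0 bound=3 product=7
t=10: arr=2 -> substrate=1 bound=4 product=7
t=11: arr=2 -> substrate=2 bound=4 product=8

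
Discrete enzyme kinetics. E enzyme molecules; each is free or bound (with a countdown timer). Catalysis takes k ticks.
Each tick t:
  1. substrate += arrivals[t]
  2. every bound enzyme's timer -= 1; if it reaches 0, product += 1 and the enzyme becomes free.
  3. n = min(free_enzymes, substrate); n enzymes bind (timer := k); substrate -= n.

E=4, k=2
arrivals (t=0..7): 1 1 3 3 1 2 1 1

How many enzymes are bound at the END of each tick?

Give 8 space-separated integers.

Answer: 1 2 4 4 4 4 3 3

Derivation:
t=0: arr=1 -> substrate=0 bound=1 product=0
t=1: arr=1 -> substrate=0 bound=2 product=0
t=2: arr=3 -> substrate=0 bound=4 product=1
t=3: arr=3 -> substrate=2 bound=4 product=2
t=4: arr=1 -> substrate=0 bound=4 product=5
t=5: arr=2 -> substrate=1 bound=4 product=6
t=6: arr=1 -> substrate=0 bound=3 product=9
t=7: arr=1 -> substrate=0 bound=3 product=10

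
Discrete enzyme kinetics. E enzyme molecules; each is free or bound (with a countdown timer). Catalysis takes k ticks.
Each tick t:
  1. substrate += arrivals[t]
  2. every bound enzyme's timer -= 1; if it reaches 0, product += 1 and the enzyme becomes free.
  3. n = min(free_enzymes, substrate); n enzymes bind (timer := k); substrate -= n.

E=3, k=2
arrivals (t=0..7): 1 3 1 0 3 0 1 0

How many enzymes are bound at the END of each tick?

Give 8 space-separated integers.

Answer: 1 3 3 2 3 3 2 1

Derivation:
t=0: arr=1 -> substrate=0 bound=1 product=0
t=1: arr=3 -> substrate=1 bound=3 product=0
t=2: arr=1 -> substrate=1 bound=3 product=1
t=3: arr=0 -> substrate=0 bound=2 product=3
t=4: arr=3 -> substrate=1 bound=3 product=4
t=5: arr=0 -> substrate=0 bound=3 product=5
t=6: arr=1 -> substrate=0 bound=2 product=7
t=7: arr=0 -> substrate=0 bound=1 product=8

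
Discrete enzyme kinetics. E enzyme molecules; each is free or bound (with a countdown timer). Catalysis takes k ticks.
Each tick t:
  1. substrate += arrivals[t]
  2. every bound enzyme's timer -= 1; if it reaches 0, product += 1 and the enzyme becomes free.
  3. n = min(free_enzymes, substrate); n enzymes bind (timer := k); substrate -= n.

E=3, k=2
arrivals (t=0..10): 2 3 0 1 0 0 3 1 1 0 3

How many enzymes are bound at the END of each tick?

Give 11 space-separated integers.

Answer: 2 3 3 3 1 0 3 3 2 2 3

Derivation:
t=0: arr=2 -> substrate=0 bound=2 product=0
t=1: arr=3 -> substrate=2 bound=3 product=0
t=2: arr=0 -> substrate=0 bound=3 product=2
t=3: arr=1 -> substrate=0 bound=3 product=3
t=4: arr=0 -> substrate=0 bound=1 product=5
t=5: arr=0 -> substrate=0 bound=0 product=6
t=6: arr=3 -> substrate=0 bound=3 product=6
t=7: arr=1 -> substrate=1 bound=3 product=6
t=8: arr=1 -> substrate=0 bound=2 product=9
t=9: arr=0 -> substrate=0 bound=2 product=9
t=10: arr=3 -> substrate=0 bound=3 product=11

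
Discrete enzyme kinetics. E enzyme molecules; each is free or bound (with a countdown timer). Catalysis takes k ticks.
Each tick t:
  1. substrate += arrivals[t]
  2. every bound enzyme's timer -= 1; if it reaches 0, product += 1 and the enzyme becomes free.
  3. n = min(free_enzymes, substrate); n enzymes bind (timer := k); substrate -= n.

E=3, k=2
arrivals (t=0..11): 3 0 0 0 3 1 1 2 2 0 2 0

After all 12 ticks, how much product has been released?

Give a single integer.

t=0: arr=3 -> substrate=0 bound=3 product=0
t=1: arr=0 -> substrate=0 bound=3 product=0
t=2: arr=0 -> substrate=0 bound=0 product=3
t=3: arr=0 -> substrate=0 bound=0 product=3
t=4: arr=3 -> substrate=0 bound=3 product=3
t=5: arr=1 -> substrate=1 bound=3 product=3
t=6: arr=1 -> substrate=0 bound=2 product=6
t=7: arr=2 -> substrate=1 bound=3 product=6
t=8: arr=2 -> substrate=1 bound=3 product=8
t=9: arr=0 -> substrate=0 bound=3 product=9
t=10: arr=2 -> substrate=0 bound=3 product=11
t=11: arr=0 -> substrate=0 bound=2 product=12

Answer: 12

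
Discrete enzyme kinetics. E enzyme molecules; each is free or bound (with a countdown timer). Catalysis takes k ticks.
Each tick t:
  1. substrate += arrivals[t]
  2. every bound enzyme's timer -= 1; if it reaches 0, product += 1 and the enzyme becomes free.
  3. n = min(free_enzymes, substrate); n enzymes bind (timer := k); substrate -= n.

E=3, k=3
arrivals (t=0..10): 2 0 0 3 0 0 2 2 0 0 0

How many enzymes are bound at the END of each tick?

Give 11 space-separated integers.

t=0: arr=2 -> substrate=0 bound=2 product=0
t=1: arr=0 -> substrate=0 bound=2 product=0
t=2: arr=0 -> substrate=0 bound=2 product=0
t=3: arr=3 -> substrate=0 bound=3 product=2
t=4: arr=0 -> substrate=0 bound=3 product=2
t=5: arr=0 -> substrate=0 bound=3 product=2
t=6: arr=2 -> substrate=0 bound=2 product=5
t=7: arr=2 -> substrate=1 bound=3 product=5
t=8: arr=0 -> substrate=1 bound=3 product=5
t=9: arr=0 -> substrate=0 bound=2 product=7
t=10: arr=0 -> substrate=0 bound=1 product=8

Answer: 2 2 2 3 3 3 2 3 3 2 1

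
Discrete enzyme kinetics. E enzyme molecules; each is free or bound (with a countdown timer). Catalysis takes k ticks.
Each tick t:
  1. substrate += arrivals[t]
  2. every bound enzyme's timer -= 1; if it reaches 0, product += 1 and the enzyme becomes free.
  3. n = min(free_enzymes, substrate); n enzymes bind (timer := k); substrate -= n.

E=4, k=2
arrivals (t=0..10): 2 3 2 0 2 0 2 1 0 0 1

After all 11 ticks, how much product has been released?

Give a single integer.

t=0: arr=2 -> substrate=0 bound=2 product=0
t=1: arr=3 -> substrate=1 bound=4 product=0
t=2: arr=2 -> substrate=1 bound=4 product=2
t=3: arr=0 -> substrate=0 bound=3 product=4
t=4: arr=2 -> substrate=0 bound=3 product=6
t=5: arr=0 -> substrate=0 bound=2 product=7
t=6: arr=2 -> substrate=0 bound=2 product=9
t=7: arr=1 -> substrate=0 bound=3 product=9
t=8: arr=0 -> substrate=0 bound=1 product=11
t=9: arr=0 -> substrate=0 bound=0 product=12
t=10: arr=1 -> substrate=0 bound=1 product=12

Answer: 12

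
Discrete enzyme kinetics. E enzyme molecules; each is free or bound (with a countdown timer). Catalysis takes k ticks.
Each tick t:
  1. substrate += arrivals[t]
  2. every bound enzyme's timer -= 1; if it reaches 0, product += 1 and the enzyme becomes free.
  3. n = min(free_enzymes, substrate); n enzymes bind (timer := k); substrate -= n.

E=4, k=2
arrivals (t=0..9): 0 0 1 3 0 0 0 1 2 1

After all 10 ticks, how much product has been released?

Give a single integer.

t=0: arr=0 -> substrate=0 bound=0 product=0
t=1: arr=0 -> substrate=0 bound=0 product=0
t=2: arr=1 -> substrate=0 bound=1 product=0
t=3: arr=3 -> substrate=0 bound=4 product=0
t=4: arr=0 -> substrate=0 bound=3 product=1
t=5: arr=0 -> substrate=0 bound=0 product=4
t=6: arr=0 -> substrate=0 bound=0 product=4
t=7: arr=1 -> substrate=0 bound=1 product=4
t=8: arr=2 -> substrate=0 bound=3 product=4
t=9: arr=1 -> substrate=0 bound=3 product=5

Answer: 5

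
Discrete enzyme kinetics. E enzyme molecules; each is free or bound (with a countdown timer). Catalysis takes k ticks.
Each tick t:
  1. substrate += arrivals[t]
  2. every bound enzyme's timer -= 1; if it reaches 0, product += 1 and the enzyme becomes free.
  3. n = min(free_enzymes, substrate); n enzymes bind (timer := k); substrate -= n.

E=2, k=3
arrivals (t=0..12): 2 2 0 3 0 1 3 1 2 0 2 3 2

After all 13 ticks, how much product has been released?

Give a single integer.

t=0: arr=2 -> substrate=0 bound=2 product=0
t=1: arr=2 -> substrate=2 bound=2 product=0
t=2: arr=0 -> substrate=2 bound=2 product=0
t=3: arr=3 -> substrate=3 bound=2 product=2
t=4: arr=0 -> substrate=3 bound=2 product=2
t=5: arr=1 -> substrate=4 bound=2 product=2
t=6: arr=3 -> substrate=5 bound=2 product=4
t=7: arr=1 -> substrate=6 bound=2 product=4
t=8: arr=2 -> substrate=8 bound=2 product=4
t=9: arr=0 -> substrate=6 bound=2 product=6
t=10: arr=2 -> substrate=8 bound=2 product=6
t=11: arr=3 -> substrate=11 bound=2 product=6
t=12: arr=2 -> substrate=11 bound=2 product=8

Answer: 8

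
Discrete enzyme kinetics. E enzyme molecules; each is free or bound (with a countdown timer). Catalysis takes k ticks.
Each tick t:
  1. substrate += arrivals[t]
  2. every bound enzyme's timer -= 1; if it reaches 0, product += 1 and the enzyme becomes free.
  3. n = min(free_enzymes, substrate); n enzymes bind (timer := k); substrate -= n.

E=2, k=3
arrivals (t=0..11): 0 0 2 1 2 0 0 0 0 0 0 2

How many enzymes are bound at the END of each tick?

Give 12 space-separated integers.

Answer: 0 0 2 2 2 2 2 2 1 1 1 2

Derivation:
t=0: arr=0 -> substrate=0 bound=0 product=0
t=1: arr=0 -> substrate=0 bound=0 product=0
t=2: arr=2 -> substrate=0 bound=2 product=0
t=3: arr=1 -> substrate=1 bound=2 product=0
t=4: arr=2 -> substrate=3 bound=2 product=0
t=5: arr=0 -> substrate=1 bound=2 product=2
t=6: arr=0 -> substrate=1 bound=2 product=2
t=7: arr=0 -> substrate=1 bound=2 product=2
t=8: arr=0 -> substrate=0 bound=1 product=4
t=9: arr=0 -> substrate=0 bound=1 product=4
t=10: arr=0 -> substrate=0 bound=1 product=4
t=11: arr=2 -> substrate=0 bound=2 product=5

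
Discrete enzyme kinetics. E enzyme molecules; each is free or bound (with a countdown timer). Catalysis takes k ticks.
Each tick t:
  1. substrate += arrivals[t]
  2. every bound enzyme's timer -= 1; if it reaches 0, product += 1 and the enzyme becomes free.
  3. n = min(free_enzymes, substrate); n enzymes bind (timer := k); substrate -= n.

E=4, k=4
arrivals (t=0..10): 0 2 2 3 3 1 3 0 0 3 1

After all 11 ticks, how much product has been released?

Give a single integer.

Answer: 8

Derivation:
t=0: arr=0 -> substrate=0 bound=0 product=0
t=1: arr=2 -> substrate=0 bound=2 product=0
t=2: arr=2 -> substrate=0 bound=4 product=0
t=3: arr=3 -> substrate=3 bound=4 product=0
t=4: arr=3 -> substrate=6 bound=4 product=0
t=5: arr=1 -> substrate=5 bound=4 product=2
t=6: arr=3 -> substrate=6 bound=4 product=4
t=7: arr=0 -> substrate=6 bound=4 product=4
t=8: arr=0 -> substrate=6 bound=4 product=4
t=9: arr=3 -> substrate=7 bound=4 product=6
t=10: arr=1 -> substrate=6 bound=4 product=8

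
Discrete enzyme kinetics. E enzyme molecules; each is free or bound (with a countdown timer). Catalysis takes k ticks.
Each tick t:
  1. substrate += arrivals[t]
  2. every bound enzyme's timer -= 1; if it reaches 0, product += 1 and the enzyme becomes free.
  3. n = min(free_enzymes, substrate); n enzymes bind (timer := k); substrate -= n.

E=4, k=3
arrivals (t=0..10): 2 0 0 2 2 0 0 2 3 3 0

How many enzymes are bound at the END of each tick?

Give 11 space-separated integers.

t=0: arr=2 -> substrate=0 bound=2 product=0
t=1: arr=0 -> substrate=0 bound=2 product=0
t=2: arr=0 -> substrate=0 bound=2 product=0
t=3: arr=2 -> substrate=0 bound=2 product=2
t=4: arr=2 -> substrate=0 bound=4 product=2
t=5: arr=0 -> substrate=0 bound=4 product=2
t=6: arr=0 -> substrate=0 bound=2 product=4
t=7: arr=2 -> substrate=0 bound=2 product=6
t=8: arr=3 -> substrate=1 bound=4 product=6
t=9: arr=3 -> substrate=4 bound=4 product=6
t=10: arr=0 -> substrate=2 bound=4 product=8

Answer: 2 2 2 2 4 4 2 2 4 4 4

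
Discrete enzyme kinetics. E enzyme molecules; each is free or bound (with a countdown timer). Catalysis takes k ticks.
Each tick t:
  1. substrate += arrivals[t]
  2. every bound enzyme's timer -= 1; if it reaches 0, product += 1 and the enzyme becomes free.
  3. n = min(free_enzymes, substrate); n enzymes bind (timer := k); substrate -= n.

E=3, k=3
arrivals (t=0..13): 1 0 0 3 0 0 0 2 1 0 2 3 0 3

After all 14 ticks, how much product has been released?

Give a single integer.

t=0: arr=1 -> substrate=0 bound=1 product=0
t=1: arr=0 -> substrate=0 bound=1 product=0
t=2: arr=0 -> substrate=0 bound=1 product=0
t=3: arr=3 -> substrate=0 bound=3 product=1
t=4: arr=0 -> substrate=0 bound=3 product=1
t=5: arr=0 -> substrate=0 bound=3 product=1
t=6: arr=0 -> substrate=0 bound=0 product=4
t=7: arr=2 -> substrate=0 bound=2 product=4
t=8: arr=1 -> substrate=0 bound=3 product=4
t=9: arr=0 -> substrate=0 bound=3 product=4
t=10: arr=2 -> substrate=0 bound=3 product=6
t=11: arr=3 -> substrate=2 bound=3 product=7
t=12: arr=0 -> substrate=2 bound=3 product=7
t=13: arr=3 -> substrate=3 bound=3 product=9

Answer: 9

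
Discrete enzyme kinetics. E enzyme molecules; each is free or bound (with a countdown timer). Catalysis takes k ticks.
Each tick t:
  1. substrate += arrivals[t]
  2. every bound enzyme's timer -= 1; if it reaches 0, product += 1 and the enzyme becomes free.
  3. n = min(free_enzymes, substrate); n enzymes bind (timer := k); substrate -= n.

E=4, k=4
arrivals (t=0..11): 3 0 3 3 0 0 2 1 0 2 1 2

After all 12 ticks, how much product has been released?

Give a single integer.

Answer: 8

Derivation:
t=0: arr=3 -> substrate=0 bound=3 product=0
t=1: arr=0 -> substrate=0 bound=3 product=0
t=2: arr=3 -> substrate=2 bound=4 product=0
t=3: arr=3 -> substrate=5 bound=4 product=0
t=4: arr=0 -> substrate=2 bound=4 product=3
t=5: arr=0 -> substrate=2 bound=4 product=3
t=6: arr=2 -> substrate=3 bound=4 product=4
t=7: arr=1 -> substrate=4 bound=4 product=4
t=8: arr=0 -> substrate=1 bound=4 product=7
t=9: arr=2 -> substrate=3 bound=4 product=7
t=10: arr=1 -> substrate=3 bound=4 product=8
t=11: arr=2 -> substrate=5 bound=4 product=8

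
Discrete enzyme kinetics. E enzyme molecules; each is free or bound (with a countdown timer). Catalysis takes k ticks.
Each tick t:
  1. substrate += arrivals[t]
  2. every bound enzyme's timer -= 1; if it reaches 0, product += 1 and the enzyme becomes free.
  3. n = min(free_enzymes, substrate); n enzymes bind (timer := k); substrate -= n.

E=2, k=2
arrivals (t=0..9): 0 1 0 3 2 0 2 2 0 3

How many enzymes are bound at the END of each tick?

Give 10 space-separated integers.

t=0: arr=0 -> substrate=0 bound=0 product=0
t=1: arr=1 -> substrate=0 bound=1 product=0
t=2: arr=0 -> substrate=0 bound=1 product=0
t=3: arr=3 -> substrate=1 bound=2 product=1
t=4: arr=2 -> substrate=3 bound=2 product=1
t=5: arr=0 -> substrate=1 bound=2 product=3
t=6: arr=2 -> substrate=3 bound=2 product=3
t=7: arr=2 -> substrate=3 bound=2 product=5
t=8: arr=0 -> substrate=3 bound=2 product=5
t=9: arr=3 -> substrate=4 bound=2 product=7

Answer: 0 1 1 2 2 2 2 2 2 2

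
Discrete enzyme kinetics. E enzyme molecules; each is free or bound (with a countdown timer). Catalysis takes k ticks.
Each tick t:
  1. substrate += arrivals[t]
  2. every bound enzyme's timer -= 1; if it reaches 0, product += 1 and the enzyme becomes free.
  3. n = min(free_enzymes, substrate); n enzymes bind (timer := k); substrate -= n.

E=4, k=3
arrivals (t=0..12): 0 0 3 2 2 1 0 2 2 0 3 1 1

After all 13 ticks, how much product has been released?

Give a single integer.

t=0: arr=0 -> substrate=0 bound=0 product=0
t=1: arr=0 -> substrate=0 bound=0 product=0
t=2: arr=3 -> substrate=0 bound=3 product=0
t=3: arr=2 -> substrate=1 bound=4 product=0
t=4: arr=2 -> substrate=3 bound=4 product=0
t=5: arr=1 -> substrate=1 bound=4 product=3
t=6: arr=0 -> substrate=0 bound=4 product=4
t=7: arr=2 -> substrate=2 bound=4 product=4
t=8: arr=2 -> substrate=1 bound=4 product=7
t=9: arr=0 -> substrate=0 bound=4 product=8
t=10: arr=3 -> substrate=3 bound=4 product=8
t=11: arr=1 -> substrate=1 bound=4 product=11
t=12: arr=1 -> substrate=1 bound=4 product=12

Answer: 12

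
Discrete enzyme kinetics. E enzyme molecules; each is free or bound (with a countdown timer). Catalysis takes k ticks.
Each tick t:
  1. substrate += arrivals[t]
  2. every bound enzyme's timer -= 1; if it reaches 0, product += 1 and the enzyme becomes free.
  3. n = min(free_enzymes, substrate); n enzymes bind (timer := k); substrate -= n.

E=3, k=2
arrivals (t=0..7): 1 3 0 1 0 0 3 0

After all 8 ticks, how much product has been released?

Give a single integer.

t=0: arr=1 -> substrate=0 bound=1 product=0
t=1: arr=3 -> substrate=1 bound=3 product=0
t=2: arr=0 -> substrate=0 bound=3 product=1
t=3: arr=1 -> substrate=0 bound=2 product=3
t=4: arr=0 -> substrate=0 bound=1 product=4
t=5: arr=0 -> substrate=0 bound=0 product=5
t=6: arr=3 -> substrate=0 bound=3 product=5
t=7: arr=0 -> substrate=0 bound=3 product=5

Answer: 5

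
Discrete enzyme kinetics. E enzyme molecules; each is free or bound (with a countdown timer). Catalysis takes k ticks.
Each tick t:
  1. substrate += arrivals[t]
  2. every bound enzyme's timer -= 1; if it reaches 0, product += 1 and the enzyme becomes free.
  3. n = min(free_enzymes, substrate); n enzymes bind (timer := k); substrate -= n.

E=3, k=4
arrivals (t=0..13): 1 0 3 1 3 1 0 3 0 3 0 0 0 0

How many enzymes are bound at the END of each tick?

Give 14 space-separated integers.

t=0: arr=1 -> substrate=0 bound=1 product=0
t=1: arr=0 -> substrate=0 bound=1 product=0
t=2: arr=3 -> substrate=1 bound=3 product=0
t=3: arr=1 -> substrate=2 bound=3 product=0
t=4: arr=3 -> substrate=4 bound=3 product=1
t=5: arr=1 -> substrate=5 bound=3 product=1
t=6: arr=0 -> substrate=3 bound=3 product=3
t=7: arr=3 -> substrate=6 bound=3 product=3
t=8: arr=0 -> substrate=5 bound=3 product=4
t=9: arr=3 -> substrate=8 bound=3 product=4
t=10: arr=0 -> substrate=6 bound=3 product=6
t=11: arr=0 -> substrate=6 bound=3 product=6
t=12: arr=0 -> substrate=5 bound=3 product=7
t=13: arr=0 -> substrate=5 bound=3 product=7

Answer: 1 1 3 3 3 3 3 3 3 3 3 3 3 3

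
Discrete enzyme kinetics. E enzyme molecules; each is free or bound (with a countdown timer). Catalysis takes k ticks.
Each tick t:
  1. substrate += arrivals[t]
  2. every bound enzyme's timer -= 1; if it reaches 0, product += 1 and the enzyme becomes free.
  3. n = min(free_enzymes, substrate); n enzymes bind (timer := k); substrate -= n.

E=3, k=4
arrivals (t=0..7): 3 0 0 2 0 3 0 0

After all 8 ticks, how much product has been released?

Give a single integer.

Answer: 3

Derivation:
t=0: arr=3 -> substrate=0 bound=3 product=0
t=1: arr=0 -> substrate=0 bound=3 product=0
t=2: arr=0 -> substrate=0 bound=3 product=0
t=3: arr=2 -> substrate=2 bound=3 product=0
t=4: arr=0 -> substrate=0 bound=2 product=3
t=5: arr=3 -> substrate=2 bound=3 product=3
t=6: arr=0 -> substrate=2 bound=3 product=3
t=7: arr=0 -> substrate=2 bound=3 product=3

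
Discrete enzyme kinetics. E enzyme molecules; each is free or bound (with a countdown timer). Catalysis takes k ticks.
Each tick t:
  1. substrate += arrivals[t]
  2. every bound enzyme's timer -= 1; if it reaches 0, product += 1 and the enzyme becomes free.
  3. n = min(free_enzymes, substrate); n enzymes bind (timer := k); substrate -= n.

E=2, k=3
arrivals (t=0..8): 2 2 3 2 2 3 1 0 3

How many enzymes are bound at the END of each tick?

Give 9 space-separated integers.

t=0: arr=2 -> substrate=0 bound=2 product=0
t=1: arr=2 -> substrate=2 bound=2 product=0
t=2: arr=3 -> substrate=5 bound=2 product=0
t=3: arr=2 -> substrate=5 bound=2 product=2
t=4: arr=2 -> substrate=7 bound=2 product=2
t=5: arr=3 -> substrate=10 bound=2 product=2
t=6: arr=1 -> substrate=9 bound=2 product=4
t=7: arr=0 -> substrate=9 bound=2 product=4
t=8: arr=3 -> substrate=12 bound=2 product=4

Answer: 2 2 2 2 2 2 2 2 2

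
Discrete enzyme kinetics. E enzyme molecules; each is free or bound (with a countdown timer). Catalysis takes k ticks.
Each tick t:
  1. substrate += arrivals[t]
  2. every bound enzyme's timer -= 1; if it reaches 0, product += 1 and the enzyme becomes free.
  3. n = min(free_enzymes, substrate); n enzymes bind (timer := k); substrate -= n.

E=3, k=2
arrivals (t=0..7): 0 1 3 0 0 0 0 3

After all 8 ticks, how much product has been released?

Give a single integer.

t=0: arr=0 -> substrate=0 bound=0 product=0
t=1: arr=1 -> substrate=0 bound=1 product=0
t=2: arr=3 -> substrate=1 bound=3 product=0
t=3: arr=0 -> substrate=0 bound=3 product=1
t=4: arr=0 -> substrate=0 bound=1 product=3
t=5: arr=0 -> substrate=0 bound=0 product=4
t=6: arr=0 -> substrate=0 bound=0 product=4
t=7: arr=3 -> substrate=0 bound=3 product=4

Answer: 4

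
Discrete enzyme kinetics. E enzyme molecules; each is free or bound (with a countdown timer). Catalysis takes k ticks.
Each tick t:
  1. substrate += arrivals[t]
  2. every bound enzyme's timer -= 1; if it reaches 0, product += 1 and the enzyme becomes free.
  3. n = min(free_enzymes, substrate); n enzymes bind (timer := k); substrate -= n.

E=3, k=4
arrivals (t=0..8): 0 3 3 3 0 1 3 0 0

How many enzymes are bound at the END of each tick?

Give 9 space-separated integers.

t=0: arr=0 -> substrate=0 bound=0 product=0
t=1: arr=3 -> substrate=0 bound=3 product=0
t=2: arr=3 -> substrate=3 bound=3 product=0
t=3: arr=3 -> substrate=6 bound=3 product=0
t=4: arr=0 -> substrate=6 bound=3 product=0
t=5: arr=1 -> substrate=4 bound=3 product=3
t=6: arr=3 -> substrate=7 bound=3 product=3
t=7: arr=0 -> substrate=7 bound=3 product=3
t=8: arr=0 -> substrate=7 bound=3 product=3

Answer: 0 3 3 3 3 3 3 3 3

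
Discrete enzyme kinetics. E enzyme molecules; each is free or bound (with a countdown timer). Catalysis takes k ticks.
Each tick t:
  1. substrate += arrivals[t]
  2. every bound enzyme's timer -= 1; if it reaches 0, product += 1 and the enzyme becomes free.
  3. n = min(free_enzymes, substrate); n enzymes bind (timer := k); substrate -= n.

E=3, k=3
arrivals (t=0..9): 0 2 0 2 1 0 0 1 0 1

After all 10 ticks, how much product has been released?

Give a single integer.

t=0: arr=0 -> substrate=0 bound=0 product=0
t=1: arr=2 -> substrate=0 bound=2 product=0
t=2: arr=0 -> substrate=0 bound=2 product=0
t=3: arr=2 -> substrate=1 bound=3 product=0
t=4: arr=1 -> substrate=0 bound=3 product=2
t=5: arr=0 -> substrate=0 bound=3 product=2
t=6: arr=0 -> substrate=0 bound=2 product=3
t=7: arr=1 -> substrate=0 bound=1 product=5
t=8: arr=0 -> substrate=0 bound=1 product=5
t=9: arr=1 -> substrate=0 bound=2 product=5

Answer: 5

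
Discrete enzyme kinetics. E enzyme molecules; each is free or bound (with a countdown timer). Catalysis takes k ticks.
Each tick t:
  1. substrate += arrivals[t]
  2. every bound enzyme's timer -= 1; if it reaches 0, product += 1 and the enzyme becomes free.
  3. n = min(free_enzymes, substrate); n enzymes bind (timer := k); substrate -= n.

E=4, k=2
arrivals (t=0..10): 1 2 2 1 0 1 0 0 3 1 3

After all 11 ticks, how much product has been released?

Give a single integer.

t=0: arr=1 -> substrate=0 bound=1 product=0
t=1: arr=2 -> substrate=0 bound=3 product=0
t=2: arr=2 -> substrate=0 bound=4 product=1
t=3: arr=1 -> substrate=0 bound=3 product=3
t=4: arr=0 -> substrate=0 bound=1 product=5
t=5: arr=1 -> substrate=0 bound=1 product=6
t=6: arr=0 -> substrate=0 bound=1 product=6
t=7: arr=0 -> substrate=0 bound=0 product=7
t=8: arr=3 -> substrate=0 bound=3 product=7
t=9: arr=1 -> substrate=0 bound=4 product=7
t=10: arr=3 -> substrate=0 bound=4 product=10

Answer: 10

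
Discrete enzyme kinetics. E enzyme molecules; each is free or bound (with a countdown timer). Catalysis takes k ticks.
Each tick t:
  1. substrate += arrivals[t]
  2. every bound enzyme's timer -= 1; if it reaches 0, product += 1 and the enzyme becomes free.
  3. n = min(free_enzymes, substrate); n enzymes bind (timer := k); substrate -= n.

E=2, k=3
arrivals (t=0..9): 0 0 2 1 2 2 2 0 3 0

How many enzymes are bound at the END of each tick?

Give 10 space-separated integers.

Answer: 0 0 2 2 2 2 2 2 2 2

Derivation:
t=0: arr=0 -> substrate=0 bound=0 product=0
t=1: arr=0 -> substrate=0 bound=0 product=0
t=2: arr=2 -> substrate=0 bound=2 product=0
t=3: arr=1 -> substrate=1 bound=2 product=0
t=4: arr=2 -> substrate=3 bound=2 product=0
t=5: arr=2 -> substrate=3 bound=2 product=2
t=6: arr=2 -> substrate=5 bound=2 product=2
t=7: arr=0 -> substrate=5 bound=2 product=2
t=8: arr=3 -> substrate=6 bound=2 product=4
t=9: arr=0 -> substrate=6 bound=2 product=4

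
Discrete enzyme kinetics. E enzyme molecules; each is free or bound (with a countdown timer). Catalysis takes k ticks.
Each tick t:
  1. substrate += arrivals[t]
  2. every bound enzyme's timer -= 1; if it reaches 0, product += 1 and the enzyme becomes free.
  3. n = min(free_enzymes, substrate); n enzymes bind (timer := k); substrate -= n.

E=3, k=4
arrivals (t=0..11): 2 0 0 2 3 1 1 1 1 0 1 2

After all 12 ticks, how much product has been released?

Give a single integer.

t=0: arr=2 -> substrate=0 bound=2 product=0
t=1: arr=0 -> substrate=0 bound=2 product=0
t=2: arr=0 -> substrate=0 bound=2 product=0
t=3: arr=2 -> substrate=1 bound=3 product=0
t=4: arr=3 -> substrate=2 bound=3 product=2
t=5: arr=1 -> substrate=3 bound=3 product=2
t=6: arr=1 -> substrate=4 bound=3 product=2
t=7: arr=1 -> substrate=4 bound=3 product=3
t=8: arr=1 -> substrate=3 bound=3 product=5
t=9: arr=0 -> substrate=3 bound=3 product=5
t=10: arr=1 -> substrate=4 bound=3 product=5
t=11: arr=2 -> substrate=5 bound=3 product=6

Answer: 6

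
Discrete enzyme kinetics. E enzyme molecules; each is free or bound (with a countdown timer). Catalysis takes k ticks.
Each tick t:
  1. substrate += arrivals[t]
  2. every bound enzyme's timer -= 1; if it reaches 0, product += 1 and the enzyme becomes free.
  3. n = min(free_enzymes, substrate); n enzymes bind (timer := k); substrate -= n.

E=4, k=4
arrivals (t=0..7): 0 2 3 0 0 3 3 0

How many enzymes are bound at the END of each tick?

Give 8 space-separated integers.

t=0: arr=0 -> substrate=0 bound=0 product=0
t=1: arr=2 -> substrate=0 bound=2 product=0
t=2: arr=3 -> substrate=1 bound=4 product=0
t=3: arr=0 -> substrate=1 bound=4 product=0
t=4: arr=0 -> substrate=1 bound=4 product=0
t=5: arr=3 -> substrate=2 bound=4 product=2
t=6: arr=3 -> substrate=3 bound=4 product=4
t=7: arr=0 -> substrate=3 bound=4 product=4

Answer: 0 2 4 4 4 4 4 4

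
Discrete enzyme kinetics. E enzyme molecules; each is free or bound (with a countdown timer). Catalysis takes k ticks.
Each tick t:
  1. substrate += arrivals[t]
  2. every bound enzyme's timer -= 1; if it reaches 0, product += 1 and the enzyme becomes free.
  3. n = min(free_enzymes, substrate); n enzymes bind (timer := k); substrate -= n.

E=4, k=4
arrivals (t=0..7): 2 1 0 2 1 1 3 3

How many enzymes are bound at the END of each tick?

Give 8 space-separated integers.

Answer: 2 3 3 4 4 4 4 4

Derivation:
t=0: arr=2 -> substrate=0 bound=2 product=0
t=1: arr=1 -> substrate=0 bound=3 product=0
t=2: arr=0 -> substrate=0 bound=3 product=0
t=3: arr=2 -> substrate=1 bound=4 product=0
t=4: arr=1 -> substrate=0 bound=4 product=2
t=5: arr=1 -> substrate=0 bound=4 product=3
t=6: arr=3 -> substrate=3 bound=4 product=3
t=7: arr=3 -> substrate=5 bound=4 product=4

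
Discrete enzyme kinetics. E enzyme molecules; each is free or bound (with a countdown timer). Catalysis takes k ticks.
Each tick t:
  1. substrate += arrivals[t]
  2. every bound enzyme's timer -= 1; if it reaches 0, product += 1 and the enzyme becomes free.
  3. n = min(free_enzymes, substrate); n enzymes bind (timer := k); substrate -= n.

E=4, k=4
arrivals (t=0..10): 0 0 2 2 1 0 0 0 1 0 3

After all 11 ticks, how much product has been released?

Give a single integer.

Answer: 5

Derivation:
t=0: arr=0 -> substrate=0 bound=0 product=0
t=1: arr=0 -> substrate=0 bound=0 product=0
t=2: arr=2 -> substrate=0 bound=2 product=0
t=3: arr=2 -> substrate=0 bound=4 product=0
t=4: arr=1 -> substrate=1 bound=4 product=0
t=5: arr=0 -> substrate=1 bound=4 product=0
t=6: arr=0 -> substrate=0 bound=3 product=2
t=7: arr=0 -> substrate=0 bound=1 product=4
t=8: arr=1 -> substrate=0 bound=2 product=4
t=9: arr=0 -> substrate=0 bound=2 product=4
t=10: arr=3 -> substrate=0 bound=4 product=5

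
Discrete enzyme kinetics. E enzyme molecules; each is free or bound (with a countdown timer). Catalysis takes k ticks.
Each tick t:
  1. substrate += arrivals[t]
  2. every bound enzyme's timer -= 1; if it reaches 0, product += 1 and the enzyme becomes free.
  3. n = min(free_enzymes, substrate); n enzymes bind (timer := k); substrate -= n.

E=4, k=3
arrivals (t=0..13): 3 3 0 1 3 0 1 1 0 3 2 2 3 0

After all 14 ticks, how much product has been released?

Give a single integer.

t=0: arr=3 -> substrate=0 bound=3 product=0
t=1: arr=3 -> substrate=2 bound=4 product=0
t=2: arr=0 -> substrate=2 bound=4 product=0
t=3: arr=1 -> substrate=0 bound=4 product=3
t=4: arr=3 -> substrate=2 bound=4 product=4
t=5: arr=0 -> substrate=2 bound=4 product=4
t=6: arr=1 -> substrate=0 bound=4 product=7
t=7: arr=1 -> substrate=0 bound=4 product=8
t=8: arr=0 -> substrate=0 bound=4 product=8
t=9: arr=3 -> substrate=0 bound=4 product=11
t=10: arr=2 -> substrate=1 bound=4 product=12
t=11: arr=2 -> substrate=3 bound=4 product=12
t=12: arr=3 -> substrate=3 bound=4 product=15
t=13: arr=0 -> substrate=2 bound=4 product=16

Answer: 16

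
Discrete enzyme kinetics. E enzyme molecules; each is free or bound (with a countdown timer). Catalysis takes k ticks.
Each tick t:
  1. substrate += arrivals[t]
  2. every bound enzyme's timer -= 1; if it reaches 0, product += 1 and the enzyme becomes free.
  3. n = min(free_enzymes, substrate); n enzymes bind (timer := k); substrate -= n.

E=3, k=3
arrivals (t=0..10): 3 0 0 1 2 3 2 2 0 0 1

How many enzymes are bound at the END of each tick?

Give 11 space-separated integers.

t=0: arr=3 -> substrate=0 bound=3 product=0
t=1: arr=0 -> substrate=0 bound=3 product=0
t=2: arr=0 -> substrate=0 bound=3 product=0
t=3: arr=1 -> substrate=0 bound=1 product=3
t=4: arr=2 -> substrate=0 bound=3 product=3
t=5: arr=3 -> substrate=3 bound=3 product=3
t=6: arr=2 -> substrate=4 bound=3 product=4
t=7: arr=2 -> substrate=4 bound=3 product=6
t=8: arr=0 -> substrate=4 bound=3 product=6
t=9: arr=0 -> substrate=3 bound=3 product=7
t=10: arr=1 -> substrate=2 bound=3 product=9

Answer: 3 3 3 1 3 3 3 3 3 3 3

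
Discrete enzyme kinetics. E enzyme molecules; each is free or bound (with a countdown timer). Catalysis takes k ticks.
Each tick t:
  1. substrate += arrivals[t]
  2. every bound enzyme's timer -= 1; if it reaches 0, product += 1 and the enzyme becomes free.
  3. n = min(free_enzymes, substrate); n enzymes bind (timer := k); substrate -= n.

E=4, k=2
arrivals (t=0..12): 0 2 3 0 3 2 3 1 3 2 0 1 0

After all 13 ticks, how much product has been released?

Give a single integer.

t=0: arr=0 -> substrate=0 bound=0 product=0
t=1: arr=2 -> substrate=0 bound=2 product=0
t=2: arr=3 -> substrate=1 bound=4 product=0
t=3: arr=0 -> substrate=0 bound=3 product=2
t=4: arr=3 -> substrate=0 bound=4 product=4
t=5: arr=2 -> substrate=1 bound=4 product=5
t=6: arr=3 -> substrate=1 bound=4 product=8
t=7: arr=1 -> substrate=1 bound=4 product=9
t=8: arr=3 -> substrate=1 bound=4 product=12
t=9: arr=2 -> substrate=2 bound=4 product=13
t=10: arr=0 -> substrate=0 bound=3 product=16
t=11: arr=1 -> substrate=0 bound=3 product=17
t=12: arr=0 -> substrate=0 bound=1 product=19

Answer: 19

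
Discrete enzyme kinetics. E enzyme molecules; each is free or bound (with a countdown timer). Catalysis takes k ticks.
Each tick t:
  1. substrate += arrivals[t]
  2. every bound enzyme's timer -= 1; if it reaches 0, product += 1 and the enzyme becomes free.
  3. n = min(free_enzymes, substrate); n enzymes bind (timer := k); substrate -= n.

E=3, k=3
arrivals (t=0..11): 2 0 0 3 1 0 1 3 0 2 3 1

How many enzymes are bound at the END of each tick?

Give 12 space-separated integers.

t=0: arr=2 -> substrate=0 bound=2 product=0
t=1: arr=0 -> substrate=0 bound=2 product=0
t=2: arr=0 -> substrate=0 bound=2 product=0
t=3: arr=3 -> substrate=0 bound=3 product=2
t=4: arr=1 -> substrate=1 bound=3 product=2
t=5: arr=0 -> substrate=1 bound=3 product=2
t=6: arr=1 -> substrate=0 bound=2 product=5
t=7: arr=3 -> substrate=2 bound=3 product=5
t=8: arr=0 -> substrate=2 bound=3 product=5
t=9: arr=2 -> substrate=2 bound=3 product=7
t=10: arr=3 -> substrate=4 bound=3 product=8
t=11: arr=1 -> substrate=5 bound=3 product=8

Answer: 2 2 2 3 3 3 2 3 3 3 3 3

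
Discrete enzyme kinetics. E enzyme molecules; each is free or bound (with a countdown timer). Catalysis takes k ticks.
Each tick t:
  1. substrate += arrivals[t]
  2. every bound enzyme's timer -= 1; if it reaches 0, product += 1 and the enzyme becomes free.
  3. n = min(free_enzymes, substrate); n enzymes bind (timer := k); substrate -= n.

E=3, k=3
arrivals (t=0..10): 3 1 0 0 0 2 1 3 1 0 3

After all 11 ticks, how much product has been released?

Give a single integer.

Answer: 7

Derivation:
t=0: arr=3 -> substrate=0 bound=3 product=0
t=1: arr=1 -> substrate=1 bound=3 product=0
t=2: arr=0 -> substrate=1 bound=3 product=0
t=3: arr=0 -> substrate=0 bound=1 product=3
t=4: arr=0 -> substrate=0 bound=1 product=3
t=5: arr=2 -> substrate=0 bound=3 product=3
t=6: arr=1 -> substrate=0 bound=3 product=4
t=7: arr=3 -> substrate=3 bound=3 product=4
t=8: arr=1 -> substrate=2 bound=3 product=6
t=9: arr=0 -> substrate=1 bound=3 product=7
t=10: arr=3 -> substrate=4 bound=3 product=7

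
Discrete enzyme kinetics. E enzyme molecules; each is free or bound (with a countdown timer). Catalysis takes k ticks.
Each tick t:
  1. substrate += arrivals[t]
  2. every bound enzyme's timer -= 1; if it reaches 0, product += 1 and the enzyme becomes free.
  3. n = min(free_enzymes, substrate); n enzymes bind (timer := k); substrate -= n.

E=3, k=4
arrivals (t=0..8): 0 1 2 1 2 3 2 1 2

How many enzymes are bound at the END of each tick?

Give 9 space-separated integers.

t=0: arr=0 -> substrate=0 bound=0 product=0
t=1: arr=1 -> substrate=0 bound=1 product=0
t=2: arr=2 -> substrate=0 bound=3 product=0
t=3: arr=1 -> substrate=1 bound=3 product=0
t=4: arr=2 -> substrate=3 bound=3 product=0
t=5: arr=3 -> substrate=5 bound=3 product=1
t=6: arr=2 -> substrate=5 bound=3 product=3
t=7: arr=1 -> substrate=6 bound=3 product=3
t=8: arr=2 -> substrate=8 bound=3 product=3

Answer: 0 1 3 3 3 3 3 3 3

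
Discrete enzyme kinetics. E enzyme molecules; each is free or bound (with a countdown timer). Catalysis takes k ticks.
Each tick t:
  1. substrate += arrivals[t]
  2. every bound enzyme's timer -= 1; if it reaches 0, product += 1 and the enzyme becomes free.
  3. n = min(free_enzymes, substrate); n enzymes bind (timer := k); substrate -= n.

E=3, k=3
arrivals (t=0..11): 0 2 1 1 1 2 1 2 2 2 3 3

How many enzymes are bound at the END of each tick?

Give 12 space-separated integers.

t=0: arr=0 -> substrate=0 bound=0 product=0
t=1: arr=2 -> substrate=0 bound=2 product=0
t=2: arr=1 -> substrate=0 bound=3 product=0
t=3: arr=1 -> substrate=1 bound=3 product=0
t=4: arr=1 -> substrate=0 bound=3 product=2
t=5: arr=2 -> substrate=1 bound=3 product=3
t=6: arr=1 -> substrate=2 bound=3 product=3
t=7: arr=2 -> substrate=2 bound=3 product=5
t=8: arr=2 -> substrate=3 bound=3 product=6
t=9: arr=2 -> substrate=5 bound=3 product=6
t=10: arr=3 -> substrate=6 bound=3 product=8
t=11: arr=3 -> substrate=8 bound=3 product=9

Answer: 0 2 3 3 3 3 3 3 3 3 3 3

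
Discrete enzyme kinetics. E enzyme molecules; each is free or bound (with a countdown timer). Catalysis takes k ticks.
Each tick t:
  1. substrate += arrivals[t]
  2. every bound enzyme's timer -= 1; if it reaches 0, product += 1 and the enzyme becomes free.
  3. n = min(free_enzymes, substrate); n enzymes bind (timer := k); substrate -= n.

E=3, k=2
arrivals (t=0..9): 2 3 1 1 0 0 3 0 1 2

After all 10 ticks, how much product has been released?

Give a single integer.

t=0: arr=2 -> substrate=0 bound=2 product=0
t=1: arr=3 -> substrate=2 bound=3 product=0
t=2: arr=1 -> substrate=1 bound=3 product=2
t=3: arr=1 -> substrate=1 bound=3 product=3
t=4: arr=0 -> substrate=0 bound=2 product=5
t=5: arr=0 -> substrate=0 bound=1 product=6
t=6: arr=3 -> substrate=0 bound=3 product=7
t=7: arr=0 -> substrate=0 bound=3 product=7
t=8: arr=1 -> substrate=0 bound=1 product=10
t=9: arr=2 -> substrate=0 bound=3 product=10

Answer: 10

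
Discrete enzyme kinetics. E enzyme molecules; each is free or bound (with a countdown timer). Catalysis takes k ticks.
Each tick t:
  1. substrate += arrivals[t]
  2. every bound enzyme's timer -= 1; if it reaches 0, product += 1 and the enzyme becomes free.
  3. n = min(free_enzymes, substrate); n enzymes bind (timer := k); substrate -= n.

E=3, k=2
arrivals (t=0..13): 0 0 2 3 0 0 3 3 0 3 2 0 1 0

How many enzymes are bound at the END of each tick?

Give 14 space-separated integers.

Answer: 0 0 2 3 3 2 3 3 3 3 3 3 3 3

Derivation:
t=0: arr=0 -> substrate=0 bound=0 product=0
t=1: arr=0 -> substrate=0 bound=0 product=0
t=2: arr=2 -> substrate=0 bound=2 product=0
t=3: arr=3 -> substrate=2 bound=3 product=0
t=4: arr=0 -> substrate=0 bound=3 product=2
t=5: arr=0 -> substrate=0 bound=2 product=3
t=6: arr=3 -> substrate=0 bound=3 product=5
t=7: arr=3 -> substrate=3 bound=3 product=5
t=8: arr=0 -> substrate=0 bound=3 product=8
t=9: arr=3 -> substrate=3 bound=3 product=8
t=10: arr=2 -> substrate=2 bound=3 product=11
t=11: arr=0 -> substrate=2 bound=3 product=11
t=12: arr=1 -> substrate=0 bound=3 product=14
t=13: arr=0 -> substrate=0 bound=3 product=14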